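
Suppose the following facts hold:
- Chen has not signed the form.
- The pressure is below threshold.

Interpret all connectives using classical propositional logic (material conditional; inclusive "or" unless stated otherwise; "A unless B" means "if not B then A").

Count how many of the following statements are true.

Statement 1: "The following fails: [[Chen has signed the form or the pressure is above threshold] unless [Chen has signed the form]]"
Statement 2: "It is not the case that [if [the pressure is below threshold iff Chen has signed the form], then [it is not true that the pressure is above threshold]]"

Let P = "Chen has signed the form" (F), Q = "the pressure is above threshold" (F).

Statement 1: In symbols: ~((P | Q) | P)

P | Q = F | F = F
(P | Q) | P = F | F = F
~((P | Q) | P) = ~F = T
Thus Statement 1 is true.

Statement 2: In symbols: ~((~Q <-> P) -> ~Q)

~Q = ~F = T
~Q <-> P = T <-> F = F
~Q = ~F = T
(~Q <-> P) -> ~Q = F -> T = T
~((~Q <-> P) -> ~Q) = ~T = F
So Statement 2 is false.

1 of the 2 statements is true (Statement 1).

1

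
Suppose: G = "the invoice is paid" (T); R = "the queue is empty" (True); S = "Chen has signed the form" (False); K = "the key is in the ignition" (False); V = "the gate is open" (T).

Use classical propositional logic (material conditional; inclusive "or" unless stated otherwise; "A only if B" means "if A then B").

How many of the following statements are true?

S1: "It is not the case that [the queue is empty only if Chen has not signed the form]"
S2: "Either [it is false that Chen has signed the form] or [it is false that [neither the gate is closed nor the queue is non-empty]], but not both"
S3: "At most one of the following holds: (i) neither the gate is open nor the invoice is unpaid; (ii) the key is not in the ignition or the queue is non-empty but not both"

S1: Parsed as ~(R -> ~S)

~S = ~F = T
R -> ~S = T -> T = T
~(R -> ~S) = ~T = F
Hence S1 is false.

S2: In symbols: ~S xor ~(~V nor ~R)

~S = ~F = T
~V = ~T = F
~R = ~T = F
~V nor ~R = F nor F = T
~(~V nor ~R) = ~T = F
~S xor ~(~V nor ~R) = T xor F = T
Hence S2 is true.

S3: This is (V nor ~G) nand (~K xor ~R).

~G = ~T = F
V nor ~G = T nor F = F
~K = ~F = T
~R = ~T = F
~K xor ~R = T xor F = T
(V nor ~G) nand (~K xor ~R) = F nand T = T
Hence S3 is true.

Count: 2.

2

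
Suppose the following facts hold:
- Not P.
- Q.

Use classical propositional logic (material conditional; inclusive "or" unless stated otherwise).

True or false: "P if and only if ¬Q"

True.

This is P ↔ ¬Q.

¬Q = ¬T = F
P ↔ ¬Q = F ↔ F = T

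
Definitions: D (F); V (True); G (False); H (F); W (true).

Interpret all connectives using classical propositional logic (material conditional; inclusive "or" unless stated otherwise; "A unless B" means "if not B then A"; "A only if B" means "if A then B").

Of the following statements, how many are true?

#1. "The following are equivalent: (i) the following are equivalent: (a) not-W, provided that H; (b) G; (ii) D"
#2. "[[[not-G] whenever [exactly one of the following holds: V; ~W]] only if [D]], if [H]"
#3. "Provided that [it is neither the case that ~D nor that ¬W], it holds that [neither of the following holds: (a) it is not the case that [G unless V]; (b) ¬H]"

3

#1: In symbols: ((H -> ~W) <-> G) <-> D

~W = ~T = F
H -> ~W = F -> F = T
(H -> ~W) <-> G = T <-> F = F
((H -> ~W) <-> G) <-> D = F <-> F = T
So #1 is true.

#2: Parsed as H -> (((V xor ~W) -> ~G) -> D)

~W = ~T = F
V xor ~W = T xor F = T
~G = ~F = T
(V xor ~W) -> ~G = T -> T = T
((V xor ~W) -> ~G) -> D = T -> F = F
H -> (((V xor ~W) -> ~G) -> D) = F -> F = T
Thus #2 is true.

#3: This is (~D nor ~W) -> (~(G | V) nor ~H).

~D = ~F = T
~W = ~T = F
~D nor ~W = T nor F = F
G | V = F | T = T
~(G | V) = ~T = F
~H = ~F = T
~(G | V) nor ~H = F nor T = F
(~D nor ~W) -> (~(G | V) nor ~H) = F -> F = T
Thus #3 is true.

True statements: 3 (#1, #2, #3).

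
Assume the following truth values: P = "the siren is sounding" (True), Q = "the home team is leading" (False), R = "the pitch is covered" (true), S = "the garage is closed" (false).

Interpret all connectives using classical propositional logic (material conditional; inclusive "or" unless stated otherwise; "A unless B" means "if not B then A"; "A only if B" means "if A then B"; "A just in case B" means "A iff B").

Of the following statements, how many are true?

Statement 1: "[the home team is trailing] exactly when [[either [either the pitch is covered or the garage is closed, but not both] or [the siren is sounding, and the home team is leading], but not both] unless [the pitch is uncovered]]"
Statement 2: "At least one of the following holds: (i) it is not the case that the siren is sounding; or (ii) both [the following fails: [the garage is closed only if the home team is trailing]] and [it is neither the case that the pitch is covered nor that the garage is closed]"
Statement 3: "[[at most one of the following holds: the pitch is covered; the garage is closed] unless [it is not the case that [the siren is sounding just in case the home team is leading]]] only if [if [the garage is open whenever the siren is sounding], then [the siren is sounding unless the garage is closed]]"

Statement 1: This is not Q iff (((R xor S) xor (P and Q)) or not R).

not Q = not False = True
R xor S = True xor False = True
P and Q = True and False = False
(R xor S) xor (P and Q) = True xor False = True
not R = not True = False
((R xor S) xor (P and Q)) or not R = True or False = True
not Q iff (((R xor S) xor (P and Q)) or not R) = True iff True = True
Hence Statement 1 is true.

Statement 2: This is not P or (not (S -> not Q) and (R nor S)).

not P = not True = False
not Q = not False = True
S -> not Q = False -> True = True
not (S -> not Q) = not True = False
R nor S = True nor False = False
not (S -> not Q) and (R nor S) = False and False = False
not P or (not (S -> not Q) and (R nor S)) = False or False = False
So Statement 2 is false.

Statement 3: In symbols: ((R nand S) or not (P iff Q)) -> ((P -> not S) -> (P or S))

R nand S = True nand False = True
P iff Q = True iff False = False
not (P iff Q) = not False = True
(R nand S) or not (P iff Q) = True or True = True
not S = not False = True
P -> not S = True -> True = True
P or S = True or False = True
(P -> not S) -> (P or S) = True -> True = True
((R nand S) or not (P iff Q)) -> ((P -> not S) -> (P or S)) = True -> True = True
So Statement 3 is true.

True statements: 2.

2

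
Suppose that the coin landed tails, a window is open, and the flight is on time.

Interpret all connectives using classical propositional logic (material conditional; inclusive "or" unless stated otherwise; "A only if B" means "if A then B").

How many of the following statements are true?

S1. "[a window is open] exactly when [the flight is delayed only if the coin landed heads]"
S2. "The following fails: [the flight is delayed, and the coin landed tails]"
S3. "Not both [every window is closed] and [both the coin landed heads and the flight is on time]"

Let M = "a window is open" (T), S = "the flight is delayed" (F), L = "the coin landed heads" (F).

S1: Formalization: M ↔ (S → L)

S → L = F → F = T
M ↔ (S → L) = T ↔ T = T
Thus S1 is true.

S2: This is ¬(S ∧ ¬L).

¬L = ¬F = T
S ∧ ¬L = F ∧ T = F
¬(S ∧ ¬L) = ¬F = T
Hence S2 is true.

S3: Formalization: ¬M ↑ (L ∧ ¬S)

¬M = ¬T = F
¬S = ¬F = T
L ∧ ¬S = F ∧ T = F
¬M ↑ (L ∧ ¬S) = F ↑ F = T
So S3 is true.

True statements: 3.

3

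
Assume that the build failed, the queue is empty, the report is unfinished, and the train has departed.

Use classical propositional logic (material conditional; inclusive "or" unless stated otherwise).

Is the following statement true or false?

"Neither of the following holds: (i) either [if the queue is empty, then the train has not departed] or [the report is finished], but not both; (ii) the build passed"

Let M = "the queue is empty" (T), Q = "the train has departed" (T), W = "the report is finished" (F), L = "the build passed" (F).
Parsed as ((M -> ~Q) xor W) nor L

~Q = ~T = F
M -> ~Q = T -> F = F
(M -> ~Q) xor W = F xor F = F
((M -> ~Q) xor W) nor L = F nor F = T

True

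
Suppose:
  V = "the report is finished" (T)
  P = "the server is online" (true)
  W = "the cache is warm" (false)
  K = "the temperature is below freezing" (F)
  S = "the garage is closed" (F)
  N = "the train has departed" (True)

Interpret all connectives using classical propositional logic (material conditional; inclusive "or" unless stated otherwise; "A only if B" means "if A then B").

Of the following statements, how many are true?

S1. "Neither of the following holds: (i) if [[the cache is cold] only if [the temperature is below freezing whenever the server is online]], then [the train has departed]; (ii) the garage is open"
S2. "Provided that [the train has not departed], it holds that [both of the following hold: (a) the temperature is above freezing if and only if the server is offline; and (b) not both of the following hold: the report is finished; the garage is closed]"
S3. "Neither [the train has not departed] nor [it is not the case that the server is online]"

2

S1: In symbols: ((¬W → (P → K)) → N) ↓ ¬S

¬W = ¬F = T
P → K = T → F = F
¬W → (P → K) = T → F = F
(¬W → (P → K)) → N = F → T = T
¬S = ¬F = T
((¬W → (P → K)) → N) ↓ ¬S = T ↓ T = F
Thus S1 is false.

S2: Formalization: ¬N → ((¬K ↔ ¬P) ∧ (V ↑ S))

¬N = ¬T = F
¬K = ¬F = T
¬P = ¬T = F
¬K ↔ ¬P = T ↔ F = F
V ↑ S = T ↑ F = T
(¬K ↔ ¬P) ∧ (V ↑ S) = F ∧ T = F
¬N → ((¬K ↔ ¬P) ∧ (V ↑ S)) = F → F = T
So S2 is true.

S3: Formalization: ¬N ↓ ¬P

¬N = ¬T = F
¬P = ¬T = F
¬N ↓ ¬P = F ↓ F = T
Thus S3 is true.

2 of the 3 statements are true (S2, S3).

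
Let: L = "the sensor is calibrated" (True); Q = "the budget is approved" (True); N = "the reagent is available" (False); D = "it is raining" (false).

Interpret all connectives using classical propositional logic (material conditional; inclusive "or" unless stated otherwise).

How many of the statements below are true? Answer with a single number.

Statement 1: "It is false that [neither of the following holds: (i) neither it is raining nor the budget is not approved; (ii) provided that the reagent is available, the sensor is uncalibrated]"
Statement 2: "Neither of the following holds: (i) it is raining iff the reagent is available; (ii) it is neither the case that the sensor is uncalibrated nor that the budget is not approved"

1

Statement 1: This is ~((D nor ~Q) nor (N -> ~L)).

~Q = ~T = F
D nor ~Q = F nor F = T
~L = ~T = F
N -> ~L = F -> F = T
(D nor ~Q) nor (N -> ~L) = T nor T = F
~((D nor ~Q) nor (N -> ~L)) = ~F = T
Hence Statement 1 is true.

Statement 2: In symbols: (D <-> N) nor (~L nor ~Q)

D <-> N = F <-> F = T
~L = ~T = F
~Q = ~T = F
~L nor ~Q = F nor F = T
(D <-> N) nor (~L nor ~Q) = T nor T = F
So Statement 2 is false.

True statements: 1 (Statement 1).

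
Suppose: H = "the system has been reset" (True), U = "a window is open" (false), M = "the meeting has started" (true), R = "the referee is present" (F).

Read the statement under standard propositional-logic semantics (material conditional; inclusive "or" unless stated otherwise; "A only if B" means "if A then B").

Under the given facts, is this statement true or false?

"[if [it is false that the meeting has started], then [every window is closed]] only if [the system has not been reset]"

This is (~M -> ~U) -> ~H.

~M = ~T = F
~U = ~F = T
~M -> ~U = F -> T = T
~H = ~T = F
(~M -> ~U) -> ~H = T -> F = F

The statement is false.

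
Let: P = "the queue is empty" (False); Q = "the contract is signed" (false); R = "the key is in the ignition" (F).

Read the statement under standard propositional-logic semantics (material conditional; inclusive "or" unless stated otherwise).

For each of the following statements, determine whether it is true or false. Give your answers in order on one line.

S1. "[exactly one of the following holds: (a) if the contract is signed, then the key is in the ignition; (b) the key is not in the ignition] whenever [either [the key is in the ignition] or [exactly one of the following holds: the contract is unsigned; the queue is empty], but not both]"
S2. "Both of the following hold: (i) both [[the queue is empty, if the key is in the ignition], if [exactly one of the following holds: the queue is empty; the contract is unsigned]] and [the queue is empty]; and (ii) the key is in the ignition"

S1 False; S2 False

S1: This is (R xor (~Q xor P)) -> ((Q -> R) xor ~R).

~Q = ~F = T
~Q xor P = T xor F = T
R xor (~Q xor P) = F xor T = T
Q -> R = F -> F = T
~R = ~F = T
(Q -> R) xor ~R = T xor T = F
(R xor (~Q xor P)) -> ((Q -> R) xor ~R) = T -> F = F
Hence S1 is false.

S2: Formalization: (((P xor ~Q) -> (R -> P)) & P) & R

~Q = ~F = T
P xor ~Q = F xor T = T
R -> P = F -> F = T
(P xor ~Q) -> (R -> P) = T -> T = T
((P xor ~Q) -> (R -> P)) & P = T & F = F
(((P xor ~Q) -> (R -> P)) & P) & R = F & F = F
So S2 is false.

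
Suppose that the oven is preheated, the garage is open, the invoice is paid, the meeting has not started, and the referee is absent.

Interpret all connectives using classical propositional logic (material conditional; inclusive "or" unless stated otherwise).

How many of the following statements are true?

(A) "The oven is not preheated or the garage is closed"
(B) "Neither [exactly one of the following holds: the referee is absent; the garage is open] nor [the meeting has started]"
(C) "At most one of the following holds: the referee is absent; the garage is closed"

2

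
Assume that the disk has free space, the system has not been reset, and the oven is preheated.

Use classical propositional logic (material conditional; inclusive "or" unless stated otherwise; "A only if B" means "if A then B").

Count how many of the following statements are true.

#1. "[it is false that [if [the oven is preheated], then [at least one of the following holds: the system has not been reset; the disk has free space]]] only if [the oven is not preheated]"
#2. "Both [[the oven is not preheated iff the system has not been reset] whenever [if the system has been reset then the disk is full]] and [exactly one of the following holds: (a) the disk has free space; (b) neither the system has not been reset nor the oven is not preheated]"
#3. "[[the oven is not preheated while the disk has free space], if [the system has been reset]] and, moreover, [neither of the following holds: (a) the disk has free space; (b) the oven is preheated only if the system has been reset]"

1

Let N = "the oven is preheated" (T), P = "the system has been reset" (F), D = "the disk is full" (F).

#1: Parsed as ~(N -> (~P | ~D)) -> ~N

~P = ~F = T
~D = ~F = T
~P | ~D = T | T = T
N -> (~P | ~D) = T -> T = T
~(N -> (~P | ~D)) = ~T = F
~N = ~T = F
~(N -> (~P | ~D)) -> ~N = F -> F = T
Hence #1 is true.

#2: This is ((P -> D) -> (~N <-> ~P)) & (~D xor (~P nor ~N)).

P -> D = F -> F = T
~N = ~T = F
~P = ~F = T
~N <-> ~P = F <-> T = F
(P -> D) -> (~N <-> ~P) = T -> F = F
~D = ~F = T
~P = ~F = T
~N = ~T = F
~P nor ~N = T nor F = F
~D xor (~P nor ~N) = T xor F = T
((P -> D) -> (~N <-> ~P)) & (~D xor (~P nor ~N)) = F & T = F
So #2 is false.

#3: Formalization: (P -> (~N & ~D)) & (~D nor (N -> P))

~N = ~T = F
~D = ~F = T
~N & ~D = F & T = F
P -> (~N & ~D) = F -> F = T
~D = ~F = T
N -> P = T -> F = F
~D nor (N -> P) = T nor F = F
(P -> (~N & ~D)) & (~D nor (N -> P)) = T & F = F
Thus #3 is false.

Count: 1.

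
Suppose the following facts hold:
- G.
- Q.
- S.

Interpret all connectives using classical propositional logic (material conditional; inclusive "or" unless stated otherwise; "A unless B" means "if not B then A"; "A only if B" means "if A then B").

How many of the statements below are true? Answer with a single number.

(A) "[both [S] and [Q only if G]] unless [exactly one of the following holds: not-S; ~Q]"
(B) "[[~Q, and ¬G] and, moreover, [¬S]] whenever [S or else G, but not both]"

2

(A): Formalization: (S ∧ (Q → G)) ∨ (¬S ⊕ ¬Q)

Q → G = T → T = T
S ∧ (Q → G) = T ∧ T = T
¬S = ¬T = F
¬Q = ¬T = F
¬S ⊕ ¬Q = F ⊕ F = F
(S ∧ (Q → G)) ∨ (¬S ⊕ ¬Q) = T ∨ F = T
So (A) is true.

(B): Formalization: (S ⊕ G) → ((¬Q ∧ ¬G) ∧ ¬S)

S ⊕ G = T ⊕ T = F
¬Q = ¬T = F
¬G = ¬T = F
¬Q ∧ ¬G = F ∧ F = F
¬S = ¬T = F
(¬Q ∧ ¬G) ∧ ¬S = F ∧ F = F
(S ⊕ G) → ((¬Q ∧ ¬G) ∧ ¬S) = F → F = T
So (B) is true.

Count: 2.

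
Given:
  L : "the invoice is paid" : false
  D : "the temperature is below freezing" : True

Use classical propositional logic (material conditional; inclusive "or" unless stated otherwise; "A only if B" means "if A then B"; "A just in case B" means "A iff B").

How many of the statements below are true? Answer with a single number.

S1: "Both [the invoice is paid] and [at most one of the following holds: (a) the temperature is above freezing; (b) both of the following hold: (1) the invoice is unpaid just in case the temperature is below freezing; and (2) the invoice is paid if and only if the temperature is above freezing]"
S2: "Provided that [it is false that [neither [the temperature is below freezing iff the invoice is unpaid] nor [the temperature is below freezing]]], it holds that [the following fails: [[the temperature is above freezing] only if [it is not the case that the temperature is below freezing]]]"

0

S1: Parsed as L ∧ (¬D ↑ ((¬L ↔ D) ∧ (L ↔ ¬D)))

¬D = ¬T = F
¬L = ¬F = T
¬L ↔ D = T ↔ T = T
¬D = ¬T = F
L ↔ ¬D = F ↔ F = T
(¬L ↔ D) ∧ (L ↔ ¬D) = T ∧ T = T
¬D ↑ ((¬L ↔ D) ∧ (L ↔ ¬D)) = F ↑ T = T
L ∧ (¬D ↑ ((¬L ↔ D) ∧ (L ↔ ¬D))) = F ∧ T = F
Thus S1 is false.

S2: Parsed as ¬((D ↔ ¬L) ↓ D) → ¬(¬D → ¬D)

¬L = ¬F = T
D ↔ ¬L = T ↔ T = T
(D ↔ ¬L) ↓ D = T ↓ T = F
¬((D ↔ ¬L) ↓ D) = ¬F = T
¬D = ¬T = F
¬D = ¬T = F
¬D → ¬D = F → F = T
¬(¬D → ¬D) = ¬T = F
¬((D ↔ ¬L) ↓ D) → ¬(¬D → ¬D) = T → F = F
So S2 is false.

True statements: 0 (none).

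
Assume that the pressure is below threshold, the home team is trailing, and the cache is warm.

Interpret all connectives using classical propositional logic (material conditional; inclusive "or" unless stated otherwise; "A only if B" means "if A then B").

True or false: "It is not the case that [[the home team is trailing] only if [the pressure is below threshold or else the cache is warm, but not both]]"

True

Let Q = "the home team is leading" (F), P = "the pressure is above threshold" (F), R = "the cache is warm" (T).
Parsed as ~(~Q -> (~P xor R))

~Q = ~F = T
~P = ~F = T
~P xor R = T xor T = F
~Q -> (~P xor R) = T -> F = F
~(~Q -> (~P xor R)) = ~F = T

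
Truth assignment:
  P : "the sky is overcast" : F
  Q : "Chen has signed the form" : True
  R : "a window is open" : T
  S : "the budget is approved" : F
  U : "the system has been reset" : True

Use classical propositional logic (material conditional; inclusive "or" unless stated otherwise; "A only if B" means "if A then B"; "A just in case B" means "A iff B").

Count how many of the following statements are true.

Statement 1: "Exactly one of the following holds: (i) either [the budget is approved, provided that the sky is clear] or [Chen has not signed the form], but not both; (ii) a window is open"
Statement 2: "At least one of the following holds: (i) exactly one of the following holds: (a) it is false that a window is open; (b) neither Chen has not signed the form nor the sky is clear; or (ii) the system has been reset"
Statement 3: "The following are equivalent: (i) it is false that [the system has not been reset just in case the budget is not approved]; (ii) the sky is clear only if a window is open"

3

Statement 1: In symbols: ((~P -> S) xor ~Q) xor R

~P = ~F = T
~P -> S = T -> F = F
~Q = ~T = F
(~P -> S) xor ~Q = F xor F = F
((~P -> S) xor ~Q) xor R = F xor T = T
So Statement 1 is true.

Statement 2: Parsed as (~R xor (~Q nor ~P)) | U

~R = ~T = F
~Q = ~T = F
~P = ~F = T
~Q nor ~P = F nor T = F
~R xor (~Q nor ~P) = F xor F = F
(~R xor (~Q nor ~P)) | U = F | T = T
Hence Statement 2 is true.

Statement 3: In symbols: ~(~U <-> ~S) <-> (~P -> R)

~U = ~T = F
~S = ~F = T
~U <-> ~S = F <-> T = F
~(~U <-> ~S) = ~F = T
~P = ~F = T
~P -> R = T -> T = T
~(~U <-> ~S) <-> (~P -> R) = T <-> T = T
Thus Statement 3 is true.

Count: 3.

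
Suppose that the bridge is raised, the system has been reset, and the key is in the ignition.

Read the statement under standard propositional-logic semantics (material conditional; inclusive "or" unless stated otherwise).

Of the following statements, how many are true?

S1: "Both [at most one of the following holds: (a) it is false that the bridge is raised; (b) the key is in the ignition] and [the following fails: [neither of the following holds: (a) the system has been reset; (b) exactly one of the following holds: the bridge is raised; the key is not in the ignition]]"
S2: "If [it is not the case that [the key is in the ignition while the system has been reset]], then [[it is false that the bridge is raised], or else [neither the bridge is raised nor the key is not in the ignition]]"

2

Let D = "the bridge is raised" (T), G = "the key is in the ignition" (T), Q = "the system has been reset" (T).

S1: This is (~D nand G) & ~(Q nor (D xor ~G)).

~D = ~T = F
~D nand G = F nand T = T
~G = ~T = F
D xor ~G = T xor F = T
Q nor (D xor ~G) = T nor T = F
~(Q nor (D xor ~G)) = ~F = T
(~D nand G) & ~(Q nor (D xor ~G)) = T & T = T
Hence S1 is true.

S2: Parsed as ~(G & Q) -> (~D | (D nor ~G))

G & Q = T & T = T
~(G & Q) = ~T = F
~D = ~T = F
~G = ~T = F
D nor ~G = T nor F = F
~D | (D nor ~G) = F | F = F
~(G & Q) -> (~D | (D nor ~G)) = F -> F = T
Hence S2 is true.

Count: 2.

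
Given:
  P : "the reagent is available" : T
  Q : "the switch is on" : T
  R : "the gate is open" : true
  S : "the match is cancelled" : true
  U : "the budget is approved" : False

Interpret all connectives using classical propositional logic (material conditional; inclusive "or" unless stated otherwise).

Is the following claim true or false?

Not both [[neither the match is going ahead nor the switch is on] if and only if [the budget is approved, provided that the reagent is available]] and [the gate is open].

The statement is false.

Values: S=T, Q=T, P=T, U=F, R=T.
In symbols: ((¬S ↓ Q) ↔ (P → U)) ↑ R

¬S = ¬T = F
¬S ↓ Q = F ↓ T = F
P → U = T → F = F
(¬S ↓ Q) ↔ (P → U) = F ↔ F = T
((¬S ↓ Q) ↔ (P → U)) ↑ R = T ↑ T = F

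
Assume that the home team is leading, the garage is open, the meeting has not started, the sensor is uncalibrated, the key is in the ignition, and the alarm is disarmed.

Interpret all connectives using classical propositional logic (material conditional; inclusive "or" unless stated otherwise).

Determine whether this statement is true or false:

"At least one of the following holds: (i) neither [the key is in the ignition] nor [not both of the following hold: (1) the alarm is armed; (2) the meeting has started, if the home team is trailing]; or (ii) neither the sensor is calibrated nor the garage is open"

Let U = "the key is in the ignition" (True), V = "the alarm is armed" (False), P = "the home team is leading" (True), R = "the meeting has started" (False), S = "the sensor is calibrated" (False), Q = "the garage is closed" (False).
This is (U nor (V nand (not P -> R))) or (S nor not Q).

not P = not True = False
not P -> R = False -> False = True
V nand (not P -> R) = False nand True = True
U nor (V nand (not P -> R)) = True nor True = False
not Q = not False = True
S nor not Q = False nor True = False
(U nor (V nand (not P -> R))) or (S nor not Q) = False or False = False

False.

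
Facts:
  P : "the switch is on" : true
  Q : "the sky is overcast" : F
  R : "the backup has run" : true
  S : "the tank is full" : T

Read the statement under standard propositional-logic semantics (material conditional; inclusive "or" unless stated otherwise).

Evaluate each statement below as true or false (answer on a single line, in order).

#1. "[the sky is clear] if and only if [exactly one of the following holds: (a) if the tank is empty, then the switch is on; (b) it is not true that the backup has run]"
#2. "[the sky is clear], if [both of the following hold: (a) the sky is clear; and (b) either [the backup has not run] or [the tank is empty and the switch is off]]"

#1 T, #2 T

#1: Parsed as ~Q <-> ((~S -> P) xor ~R)

~Q = ~F = T
~S = ~T = F
~S -> P = F -> T = T
~R = ~T = F
(~S -> P) xor ~R = T xor F = T
~Q <-> ((~S -> P) xor ~R) = T <-> T = T
So #1 is true.

#2: Parsed as (~Q & (~R | (~S & ~P))) -> ~Q

~Q = ~F = T
~R = ~T = F
~S = ~T = F
~P = ~T = F
~S & ~P = F & F = F
~R | (~S & ~P) = F | F = F
~Q & (~R | (~S & ~P)) = T & F = F
~Q = ~F = T
(~Q & (~R | (~S & ~P))) -> ~Q = F -> T = T
Thus #2 is true.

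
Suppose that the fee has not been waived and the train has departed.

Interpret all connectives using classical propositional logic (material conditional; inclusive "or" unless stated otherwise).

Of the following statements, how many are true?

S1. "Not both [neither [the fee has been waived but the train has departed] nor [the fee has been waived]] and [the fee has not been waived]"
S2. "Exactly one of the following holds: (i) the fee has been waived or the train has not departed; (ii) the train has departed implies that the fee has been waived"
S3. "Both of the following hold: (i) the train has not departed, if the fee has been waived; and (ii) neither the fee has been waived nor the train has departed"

0

Let P = "the fee has been waived" (F), Q = "the train has departed" (T).

S1: Formalization: ((P ∧ Q) ↓ P) ↑ ¬P

P ∧ Q = F ∧ T = F
(P ∧ Q) ↓ P = F ↓ F = T
¬P = ¬F = T
((P ∧ Q) ↓ P) ↑ ¬P = T ↑ T = F
Thus S1 is false.

S2: In symbols: (P ∨ ¬Q) ⊕ (Q → P)

¬Q = ¬T = F
P ∨ ¬Q = F ∨ F = F
Q → P = T → F = F
(P ∨ ¬Q) ⊕ (Q → P) = F ⊕ F = F
So S2 is false.

S3: In symbols: (P → ¬Q) ∧ (P ↓ Q)

¬Q = ¬T = F
P → ¬Q = F → F = T
P ↓ Q = F ↓ T = F
(P → ¬Q) ∧ (P ↓ Q) = T ∧ F = F
Hence S3 is false.

Count: 0.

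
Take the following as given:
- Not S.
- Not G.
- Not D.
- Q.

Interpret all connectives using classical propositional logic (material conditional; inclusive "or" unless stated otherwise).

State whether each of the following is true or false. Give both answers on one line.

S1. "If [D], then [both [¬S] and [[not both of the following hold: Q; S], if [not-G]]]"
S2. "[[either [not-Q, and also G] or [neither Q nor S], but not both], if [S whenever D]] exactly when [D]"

S1 T, S2 T

S1: Formalization: D -> (not S and (not G -> (Q nand S)))

not S = not False = True
not G = not False = True
Q nand S = True nand False = True
not G -> (Q nand S) = True -> True = True
not S and (not G -> (Q nand S)) = True and True = True
D -> (not S and (not G -> (Q nand S))) = False -> True = True
So S1 is true.

S2: Parsed as ((D -> S) -> ((not Q and G) xor (Q nor S))) iff D

D -> S = False -> False = True
not Q = not True = False
not Q and G = False and False = False
Q nor S = True nor False = False
(not Q and G) xor (Q nor S) = False xor False = False
(D -> S) -> ((not Q and G) xor (Q nor S)) = True -> False = False
((D -> S) -> ((not Q and G) xor (Q nor S))) iff D = False iff False = True
Hence S2 is true.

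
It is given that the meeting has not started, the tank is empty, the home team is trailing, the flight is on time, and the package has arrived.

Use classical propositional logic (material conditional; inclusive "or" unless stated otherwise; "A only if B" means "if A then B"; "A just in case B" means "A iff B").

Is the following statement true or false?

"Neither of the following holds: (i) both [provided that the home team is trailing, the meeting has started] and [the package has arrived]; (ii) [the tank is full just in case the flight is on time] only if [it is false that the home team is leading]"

The statement is false.

Let R = "the home team is leading" (F), P = "the meeting has started" (F), U = "the package has arrived" (T), Q = "the tank is full" (F), S = "the flight is delayed" (F).
Formalization: ((~R -> P) & U) nor ((Q <-> ~S) -> ~R)

~R = ~F = T
~R -> P = T -> F = F
(~R -> P) & U = F & T = F
~S = ~F = T
Q <-> ~S = F <-> T = F
~R = ~F = T
(Q <-> ~S) -> ~R = F -> T = T
((~R -> P) & U) nor ((Q <-> ~S) -> ~R) = F nor T = F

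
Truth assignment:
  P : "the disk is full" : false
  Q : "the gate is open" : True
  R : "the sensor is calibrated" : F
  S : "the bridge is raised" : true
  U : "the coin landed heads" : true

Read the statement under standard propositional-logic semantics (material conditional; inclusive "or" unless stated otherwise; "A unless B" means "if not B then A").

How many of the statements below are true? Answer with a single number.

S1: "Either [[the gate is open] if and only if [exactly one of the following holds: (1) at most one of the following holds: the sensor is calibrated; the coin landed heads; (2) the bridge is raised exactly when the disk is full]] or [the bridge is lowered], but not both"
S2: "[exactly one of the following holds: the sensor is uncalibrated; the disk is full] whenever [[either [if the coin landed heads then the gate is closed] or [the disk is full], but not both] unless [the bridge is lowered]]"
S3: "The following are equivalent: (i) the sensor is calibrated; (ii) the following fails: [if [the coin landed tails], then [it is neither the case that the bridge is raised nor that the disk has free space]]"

3

S1: In symbols: (Q ↔ ((R ↑ U) ⊕ (S ↔ P))) ⊕ ¬S

R ↑ U = F ↑ T = T
S ↔ P = T ↔ F = F
(R ↑ U) ⊕ (S ↔ P) = T ⊕ F = T
Q ↔ ((R ↑ U) ⊕ (S ↔ P)) = T ↔ T = T
¬S = ¬T = F
(Q ↔ ((R ↑ U) ⊕ (S ↔ P))) ⊕ ¬S = T ⊕ F = T
So S1 is true.

S2: In symbols: (((U → ¬Q) ⊕ P) ∨ ¬S) → (¬R ⊕ P)

¬Q = ¬T = F
U → ¬Q = T → F = F
(U → ¬Q) ⊕ P = F ⊕ F = F
¬S = ¬T = F
((U → ¬Q) ⊕ P) ∨ ¬S = F ∨ F = F
¬R = ¬F = T
¬R ⊕ P = T ⊕ F = T
(((U → ¬Q) ⊕ P) ∨ ¬S) → (¬R ⊕ P) = F → T = T
Hence S2 is true.

S3: In symbols: R ↔ ¬(¬U → (S ↓ ¬P))

¬U = ¬T = F
¬P = ¬F = T
S ↓ ¬P = T ↓ T = F
¬U → (S ↓ ¬P) = F → F = T
¬(¬U → (S ↓ ¬P)) = ¬T = F
R ↔ ¬(¬U → (S ↓ ¬P)) = F ↔ F = T
So S3 is true.

True statements: 3.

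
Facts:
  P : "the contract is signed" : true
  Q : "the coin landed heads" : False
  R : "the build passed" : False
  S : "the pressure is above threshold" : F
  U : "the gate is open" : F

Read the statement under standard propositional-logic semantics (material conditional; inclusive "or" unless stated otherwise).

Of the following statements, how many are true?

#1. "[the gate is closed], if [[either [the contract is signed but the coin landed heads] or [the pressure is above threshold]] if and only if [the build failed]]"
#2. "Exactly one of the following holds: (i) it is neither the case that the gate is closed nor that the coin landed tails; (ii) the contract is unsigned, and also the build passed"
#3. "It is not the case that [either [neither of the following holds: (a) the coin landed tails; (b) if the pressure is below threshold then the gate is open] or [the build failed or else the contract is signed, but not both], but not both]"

#1: Parsed as (((P and Q) or S) iff not R) -> not U

P and Q = True and False = False
(P and Q) or S = False or False = False
not R = not False = True
((P and Q) or S) iff not R = False iff True = False
not U = not False = True
(((P and Q) or S) iff not R) -> not U = False -> True = True
Hence #1 is true.

#2: In symbols: (not U nor not Q) xor (not P and R)

not U = not False = True
not Q = not False = True
not U nor not Q = True nor True = False
not P = not True = False
not P and R = False and False = False
(not U nor not Q) xor (not P and R) = False xor False = False
Hence #2 is false.

#3: In symbols: not ((not Q nor (not S -> U)) xor (not R xor P))

not Q = not False = True
not S = not False = True
not S -> U = True -> False = False
not Q nor (not S -> U) = True nor False = False
not R = not False = True
not R xor P = True xor True = False
(not Q nor (not S -> U)) xor (not R xor P) = False xor False = False
not ((not Q nor (not S -> U)) xor (not R xor P)) = not False = True
Hence #3 is true.

2 of the 3 statements are true.

2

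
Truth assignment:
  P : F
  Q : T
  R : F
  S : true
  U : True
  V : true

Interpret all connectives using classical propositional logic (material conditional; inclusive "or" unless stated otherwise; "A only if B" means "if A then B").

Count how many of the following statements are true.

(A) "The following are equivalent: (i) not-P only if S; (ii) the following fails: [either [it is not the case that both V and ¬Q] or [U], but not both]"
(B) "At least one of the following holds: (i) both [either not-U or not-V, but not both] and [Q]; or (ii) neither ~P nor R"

(A): This is (¬P → S) ↔ ¬((V ↑ ¬Q) ⊕ U).

¬P = ¬F = T
¬P → S = T → T = T
¬Q = ¬T = F
V ↑ ¬Q = T ↑ F = T
(V ↑ ¬Q) ⊕ U = T ⊕ T = F
¬((V ↑ ¬Q) ⊕ U) = ¬F = T
(¬P → S) ↔ ¬((V ↑ ¬Q) ⊕ U) = T ↔ T = T
Hence (A) is true.

(B): This is ((¬U ⊕ ¬V) ∧ Q) ∨ (¬P ↓ R).

¬U = ¬T = F
¬V = ¬T = F
¬U ⊕ ¬V = F ⊕ F = F
(¬U ⊕ ¬V) ∧ Q = F ∧ T = F
¬P = ¬F = T
¬P ↓ R = T ↓ F = F
((¬U ⊕ ¬V) ∧ Q) ∨ (¬P ↓ R) = F ∨ F = F
So (B) is false.

True statements: 1 ((A)).

1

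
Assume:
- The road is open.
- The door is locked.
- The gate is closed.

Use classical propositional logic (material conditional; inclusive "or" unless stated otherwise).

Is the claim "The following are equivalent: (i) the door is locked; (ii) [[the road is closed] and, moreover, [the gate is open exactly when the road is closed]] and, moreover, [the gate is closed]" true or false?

False.

Let R = "the door is locked" (True), S = "the road is closed" (False), H = "the gate is open" (False).
Parsed as R iff ((S and (H iff S)) and not H)

H iff S = False iff False = True
S and (H iff S) = False and True = False
not H = not False = True
(S and (H iff S)) and not H = False and True = False
R iff ((S and (H iff S)) and not H) = True iff False = False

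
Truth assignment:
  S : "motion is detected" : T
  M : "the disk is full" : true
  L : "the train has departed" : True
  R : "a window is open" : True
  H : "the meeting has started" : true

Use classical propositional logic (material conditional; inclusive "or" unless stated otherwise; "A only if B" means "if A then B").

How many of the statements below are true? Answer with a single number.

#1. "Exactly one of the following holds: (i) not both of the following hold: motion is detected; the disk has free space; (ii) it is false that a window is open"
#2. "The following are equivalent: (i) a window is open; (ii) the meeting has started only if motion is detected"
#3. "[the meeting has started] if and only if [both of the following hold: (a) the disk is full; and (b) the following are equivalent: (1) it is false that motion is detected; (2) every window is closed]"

3

#1: Formalization: (S nand not M) xor not R

not M = not True = False
S nand not M = True nand False = True
not R = not True = False
(S nand not M) xor not R = True xor False = True
So #1 is true.

#2: Parsed as R iff (H -> S)

H -> S = True -> True = True
R iff (H -> S) = True iff True = True
Thus #2 is true.

#3: Formalization: H iff (M and (not S iff not R))

not S = not True = False
not R = not True = False
not S iff not R = False iff False = True
M and (not S iff not R) = True and True = True
H iff (M and (not S iff not R)) = True iff True = True
Thus #3 is true.

Count: 3.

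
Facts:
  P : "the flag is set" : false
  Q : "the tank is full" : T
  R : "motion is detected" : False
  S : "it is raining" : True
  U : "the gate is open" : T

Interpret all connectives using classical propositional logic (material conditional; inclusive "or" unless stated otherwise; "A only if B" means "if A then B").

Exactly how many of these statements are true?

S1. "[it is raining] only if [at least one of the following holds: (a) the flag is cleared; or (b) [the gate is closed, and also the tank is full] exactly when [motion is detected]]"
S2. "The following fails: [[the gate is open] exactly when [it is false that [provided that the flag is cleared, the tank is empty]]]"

S1: In symbols: S -> (not P or ((not U and Q) iff R))

not P = not False = True
not U = not True = False
not U and Q = False and True = False
(not U and Q) iff R = False iff False = True
not P or ((not U and Q) iff R) = True or True = True
S -> (not P or ((not U and Q) iff R)) = True -> True = True
So S1 is true.

S2: Formalization: not (U iff not (not P -> not Q))

not P = not False = True
not Q = not True = False
not P -> not Q = True -> False = False
not (not P -> not Q) = not False = True
U iff not (not P -> not Q) = True iff True = True
not (U iff not (not P -> not Q)) = not True = False
So S2 is false.

True statements: 1.

1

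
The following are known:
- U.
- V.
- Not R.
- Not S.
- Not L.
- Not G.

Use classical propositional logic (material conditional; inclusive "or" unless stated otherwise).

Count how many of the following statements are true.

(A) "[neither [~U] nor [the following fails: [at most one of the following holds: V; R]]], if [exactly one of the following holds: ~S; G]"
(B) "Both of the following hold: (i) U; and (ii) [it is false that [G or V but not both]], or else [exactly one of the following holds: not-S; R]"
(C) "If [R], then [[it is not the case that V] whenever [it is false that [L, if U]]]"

3

(A): Parsed as (~S xor G) -> (~U nor ~(V nand R))

~S = ~F = T
~S xor G = T xor F = T
~U = ~T = F
V nand R = T nand F = T
~(V nand R) = ~T = F
~U nor ~(V nand R) = F nor F = T
(~S xor G) -> (~U nor ~(V nand R)) = T -> T = T
Hence (A) is true.

(B): In symbols: U & (~(G xor V) | (~S xor R))

G xor V = F xor T = T
~(G xor V) = ~T = F
~S = ~F = T
~S xor R = T xor F = T
~(G xor V) | (~S xor R) = F | T = T
U & (~(G xor V) | (~S xor R)) = T & T = T
Thus (B) is true.

(C): This is R -> (~(U -> L) -> ~V).

U -> L = T -> F = F
~(U -> L) = ~F = T
~V = ~T = F
~(U -> L) -> ~V = T -> F = F
R -> (~(U -> L) -> ~V) = F -> F = T
Thus (C) is true.

3 of the 3 statements are true ((A), (B), (C)).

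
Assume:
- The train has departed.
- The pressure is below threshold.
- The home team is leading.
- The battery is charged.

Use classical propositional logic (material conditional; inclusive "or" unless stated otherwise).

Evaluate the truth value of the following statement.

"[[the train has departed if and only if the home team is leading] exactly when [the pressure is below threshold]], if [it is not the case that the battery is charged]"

Let Q = "the battery is charged" (T), M = "the train has departed" (T), N = "the home team is leading" (T), L = "the pressure is above threshold" (F).
This is ~Q -> ((M <-> N) <-> ~L).

~Q = ~T = F
M <-> N = T <-> T = T
~L = ~F = T
(M <-> N) <-> ~L = T <-> T = T
~Q -> ((M <-> N) <-> ~L) = F -> T = T

True.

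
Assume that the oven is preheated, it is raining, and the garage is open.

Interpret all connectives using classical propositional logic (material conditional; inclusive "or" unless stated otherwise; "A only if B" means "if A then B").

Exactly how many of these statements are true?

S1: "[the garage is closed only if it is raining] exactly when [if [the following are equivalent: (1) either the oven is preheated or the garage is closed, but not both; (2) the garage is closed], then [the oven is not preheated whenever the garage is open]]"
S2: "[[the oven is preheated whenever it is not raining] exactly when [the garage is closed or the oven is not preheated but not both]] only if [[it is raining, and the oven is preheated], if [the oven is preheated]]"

Let P = "the garage is closed" (False), K = "it is raining" (True), V = "the oven is preheated" (True).

S1: Parsed as (P -> K) iff (((V xor P) iff P) -> (not P -> not V))

P -> K = False -> True = True
V xor P = True xor False = True
(V xor P) iff P = True iff False = False
not P = not False = True
not V = not True = False
not P -> not V = True -> False = False
((V xor P) iff P) -> (not P -> not V) = False -> False = True
(P -> K) iff (((V xor P) iff P) -> (not P -> not V)) = True iff True = True
Thus S1 is true.

S2: This is ((not K -> V) iff (P xor not V)) -> (V -> (K and V)).

not K = not True = False
not K -> V = False -> True = True
not V = not True = False
P xor not V = False xor False = False
(not K -> V) iff (P xor not V) = True iff False = False
K and V = True and True = True
V -> (K and V) = True -> True = True
((not K -> V) iff (P xor not V)) -> (V -> (K and V)) = False -> True = True
Thus S2 is true.

Count: 2.

2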